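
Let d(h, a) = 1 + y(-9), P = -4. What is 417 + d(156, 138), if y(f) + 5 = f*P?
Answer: 449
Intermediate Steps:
y(f) = -5 - 4*f (y(f) = -5 + f*(-4) = -5 - 4*f)
d(h, a) = 32 (d(h, a) = 1 + (-5 - 4*(-9)) = 1 + (-5 + 36) = 1 + 31 = 32)
417 + d(156, 138) = 417 + 32 = 449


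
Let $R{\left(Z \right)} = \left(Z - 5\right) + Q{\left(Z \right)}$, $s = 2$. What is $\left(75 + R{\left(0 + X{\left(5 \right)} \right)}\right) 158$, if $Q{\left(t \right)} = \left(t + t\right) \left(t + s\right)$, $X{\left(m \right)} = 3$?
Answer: $16274$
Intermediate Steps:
$Q{\left(t \right)} = 2 t \left(2 + t\right)$ ($Q{\left(t \right)} = \left(t + t\right) \left(t + 2\right) = 2 t \left(2 + t\right)$)
$R{\left(Z \right)} = -5 + Z + 2 Z \left(2 + Z\right)$ ($R{\left(Z \right)} = \left(Z - 5\right) + 2 Z \left(2 + Z\right) = \left(-5 + Z\right) + 2 Z \left(2 + Z\right) = -5 + Z + 2 Z \left(2 + Z\right)$)
$\left(75 + R{\left(0 + X{\left(5 \right)} \right)}\right) 158 = \left(75 + \left(-5 + \left(0 + 3\right) + 2 \left(0 + 3\right) \left(2 + \left(0 + 3\right)\right)\right)\right) 158 = \left(75 + \left(-5 + 3 + 2 \cdot 3 \left(2 + 3\right)\right)\right) 158 = \left(75 + \left(-5 + 3 + 2 \cdot 3 \cdot 5\right)\right) 158 = \left(75 + \left(-5 + 3 + 30\right)\right) 158 = \left(75 + 28\right) 158 = 103 \cdot 158 = 16274$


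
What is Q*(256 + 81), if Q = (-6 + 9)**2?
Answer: 3033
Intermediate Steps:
Q = 9 (Q = 3**2 = 9)
Q*(256 + 81) = 9*(256 + 81) = 9*337 = 3033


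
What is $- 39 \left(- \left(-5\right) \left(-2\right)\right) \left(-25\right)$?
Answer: $-9750$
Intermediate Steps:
$- 39 \left(- \left(-5\right) \left(-2\right)\right) \left(-25\right) = - 39 \left(\left(-1\right) 10\right) \left(-25\right) = \left(-39\right) \left(-10\right) \left(-25\right) = 390 \left(-25\right) = -9750$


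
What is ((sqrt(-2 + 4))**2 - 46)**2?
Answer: 1936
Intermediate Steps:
((sqrt(-2 + 4))**2 - 46)**2 = ((sqrt(2))**2 - 46)**2 = (2 - 46)**2 = (-44)**2 = 1936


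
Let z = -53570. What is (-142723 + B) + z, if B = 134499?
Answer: -61794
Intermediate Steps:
(-142723 + B) + z = (-142723 + 134499) - 53570 = -8224 - 53570 = -61794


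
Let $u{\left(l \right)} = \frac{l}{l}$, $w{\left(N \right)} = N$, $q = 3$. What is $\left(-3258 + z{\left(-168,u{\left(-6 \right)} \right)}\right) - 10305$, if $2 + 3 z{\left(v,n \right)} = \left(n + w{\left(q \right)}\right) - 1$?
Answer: $- \frac{40688}{3} \approx -13563.0$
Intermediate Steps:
$u{\left(l \right)} = 1$
$z{\left(v,n \right)} = \frac{n}{3}$ ($z{\left(v,n \right)} = - \frac{2}{3} + \frac{\left(n + 3\right) - 1}{3} = - \frac{2}{3} + \frac{\left(3 + n\right) - 1}{3} = - \frac{2}{3} + \frac{2 + n}{3} = - \frac{2}{3} + \left(\frac{2}{3} + \frac{n}{3}\right) = \frac{n}{3}$)
$\left(-3258 + z{\left(-168,u{\left(-6 \right)} \right)}\right) - 10305 = \left(-3258 + \frac{1}{3} \cdot 1\right) - 10305 = \left(-3258 + \frac{1}{3}\right) - 10305 = - \frac{9773}{3} - 10305 = - \frac{40688}{3}$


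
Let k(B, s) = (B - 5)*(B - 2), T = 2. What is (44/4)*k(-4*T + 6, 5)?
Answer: 308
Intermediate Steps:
k(B, s) = (-5 + B)*(-2 + B)
(44/4)*k(-4*T + 6, 5) = (44/4)*(10 + (-4*2 + 6)**2 - 7*(-4*2 + 6)) = (44*(1/4))*(10 + (-8 + 6)**2 - 7*(-8 + 6)) = 11*(10 + (-2)**2 - 7*(-2)) = 11*(10 + 4 + 14) = 11*28 = 308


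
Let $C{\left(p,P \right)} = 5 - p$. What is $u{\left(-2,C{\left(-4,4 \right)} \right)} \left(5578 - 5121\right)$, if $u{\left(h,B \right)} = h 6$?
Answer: $-5484$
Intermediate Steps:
$u{\left(h,B \right)} = 6 h$
$u{\left(-2,C{\left(-4,4 \right)} \right)} \left(5578 - 5121\right) = 6 \left(-2\right) \left(5578 - 5121\right) = \left(-12\right) 457 = -5484$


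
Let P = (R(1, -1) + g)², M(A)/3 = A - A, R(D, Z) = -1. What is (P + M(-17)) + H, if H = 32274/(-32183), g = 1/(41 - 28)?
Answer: -819954/5438927 ≈ -0.15076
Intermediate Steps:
M(A) = 0 (M(A) = 3*(A - A) = 3*0 = 0)
g = 1/13 ≈ 0.076923
P = 144/169 (P = (-1 + 1/13)² = (-12/13)² = 144/169 ≈ 0.85207)
H = -32274/32183 (H = 32274*(-1/32183) = -32274/32183 ≈ -1.0028)
(P + M(-17)) + H = (144/169 + 0) - 32274/32183 = 144/169 - 32274/32183 = -819954/5438927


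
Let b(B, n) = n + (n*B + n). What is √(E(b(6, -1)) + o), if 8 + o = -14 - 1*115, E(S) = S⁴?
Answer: √3959 ≈ 62.921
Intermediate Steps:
b(B, n) = 2*n + B*n (b(B, n) = n + (B*n + n) = n + (n + B*n) = 2*n + B*n)
o = -137 (o = -8 + (-14 - 1*115) = -8 + (-14 - 115) = -8 - 129 = -137)
√(E(b(6, -1)) + o) = √((-(2 + 6))⁴ - 137) = √((-1*8)⁴ - 137) = √((-8)⁴ - 137) = √(4096 - 137) = √3959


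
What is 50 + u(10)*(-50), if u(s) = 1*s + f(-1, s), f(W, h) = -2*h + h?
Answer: 50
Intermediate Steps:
f(W, h) = -h
u(s) = 0 (u(s) = 1*s - s = s - s = 0)
50 + u(10)*(-50) = 50 + 0*(-50) = 50 + 0 = 50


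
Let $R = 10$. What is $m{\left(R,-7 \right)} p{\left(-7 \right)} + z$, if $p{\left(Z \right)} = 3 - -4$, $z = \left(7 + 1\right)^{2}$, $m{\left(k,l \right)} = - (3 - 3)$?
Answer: $64$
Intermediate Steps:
$m{\left(k,l \right)} = 0$ ($m{\left(k,l \right)} = \left(-1\right) 0 = 0$)
$z = 64$ ($z = 8^{2} = 64$)
$p{\left(Z \right)} = 7$ ($p{\left(Z \right)} = 3 + 4 = 7$)
$m{\left(R,-7 \right)} p{\left(-7 \right)} + z = 0 \cdot 7 + 64 = 0 + 64 = 64$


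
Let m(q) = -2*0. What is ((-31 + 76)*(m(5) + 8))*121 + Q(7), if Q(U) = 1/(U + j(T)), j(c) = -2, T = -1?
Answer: 217801/5 ≈ 43560.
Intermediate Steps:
m(q) = 0
Q(U) = 1/(-2 + U) (Q(U) = 1/(U - 2) = 1/(-2 + U))
((-31 + 76)*(m(5) + 8))*121 + Q(7) = ((-31 + 76)*(0 + 8))*121 + 1/(-2 + 7) = (45*8)*121 + 1/5 = 360*121 + ⅕ = 43560 + ⅕ = 217801/5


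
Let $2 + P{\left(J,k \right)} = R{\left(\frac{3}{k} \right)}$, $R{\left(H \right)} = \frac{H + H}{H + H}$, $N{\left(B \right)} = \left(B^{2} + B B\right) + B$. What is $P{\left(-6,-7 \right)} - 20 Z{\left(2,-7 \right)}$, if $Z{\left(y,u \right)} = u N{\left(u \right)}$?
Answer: $12739$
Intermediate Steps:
$N{\left(B \right)} = B + 2 B^{2}$ ($N{\left(B \right)} = \left(B^{2} + B^{2}\right) + B = 2 B^{2} + B = B + 2 B^{2}$)
$Z{\left(y,u \right)} = u^{2} \left(1 + 2 u\right)$ ($Z{\left(y,u \right)} = u u \left(1 + 2 u\right) = u^{2} \left(1 + 2 u\right)$)
$R{\left(H \right)} = 1$ ($R{\left(H \right)} = \frac{2 H}{2 H} = 2 H \frac{1}{2 H} = 1$)
$P{\left(J,k \right)} = -1$ ($P{\left(J,k \right)} = -2 + 1 = -1$)
$P{\left(-6,-7 \right)} - 20 Z{\left(2,-7 \right)} = -1 - 20 \left(-7\right)^{2} \left(1 + 2 \left(-7\right)\right) = -1 - 20 \cdot 49 \left(1 - 14\right) = -1 - 20 \cdot 49 \left(-13\right) = -1 - -12740 = -1 + 12740 = 12739$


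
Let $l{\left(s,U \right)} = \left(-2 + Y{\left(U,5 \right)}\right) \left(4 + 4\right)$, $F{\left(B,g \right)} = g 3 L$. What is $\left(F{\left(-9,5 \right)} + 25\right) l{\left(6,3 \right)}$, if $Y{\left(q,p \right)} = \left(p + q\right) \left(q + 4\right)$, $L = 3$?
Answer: $30240$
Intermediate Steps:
$F{\left(B,g \right)} = 9 g$ ($F{\left(B,g \right)} = g 3 \cdot 3 = 3 g 3 = 9 g$)
$Y{\left(q,p \right)} = \left(4 + q\right) \left(p + q\right)$ ($Y{\left(q,p \right)} = \left(p + q\right) \left(4 + q\right) = \left(4 + q\right) \left(p + q\right)$)
$l{\left(s,U \right)} = 144 + 8 U^{2} + 72 U$ ($l{\left(s,U \right)} = \left(-2 + \left(U^{2} + 4 \cdot 5 + 4 U + 5 U\right)\right) \left(4 + 4\right) = \left(-2 + \left(U^{2} + 20 + 4 U + 5 U\right)\right) 8 = \left(-2 + \left(20 + U^{2} + 9 U\right)\right) 8 = \left(18 + U^{2} + 9 U\right) 8 = 144 + 8 U^{2} + 72 U$)
$\left(F{\left(-9,5 \right)} + 25\right) l{\left(6,3 \right)} = \left(9 \cdot 5 + 25\right) \left(144 + 8 \cdot 3^{2} + 72 \cdot 3\right) = \left(45 + 25\right) \left(144 + 8 \cdot 9 + 216\right) = 70 \left(144 + 72 + 216\right) = 70 \cdot 432 = 30240$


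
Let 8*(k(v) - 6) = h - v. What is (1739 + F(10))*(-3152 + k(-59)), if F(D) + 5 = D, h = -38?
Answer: -5482046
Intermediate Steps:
k(v) = 5/4 - v/8 (k(v) = 6 + (-38 - v)/8 = 6 + (-19/4 - v/8) = 5/4 - v/8)
F(D) = -5 + D
(1739 + F(10))*(-3152 + k(-59)) = (1739 + (-5 + 10))*(-3152 + (5/4 - 1/8*(-59))) = (1739 + 5)*(-3152 + (5/4 + 59/8)) = 1744*(-3152 + 69/8) = 1744*(-25147/8) = -5482046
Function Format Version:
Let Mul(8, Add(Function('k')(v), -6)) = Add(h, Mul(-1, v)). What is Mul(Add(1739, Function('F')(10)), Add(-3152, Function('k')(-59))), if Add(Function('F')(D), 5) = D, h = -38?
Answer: -5482046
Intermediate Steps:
Function('k')(v) = Add(Rational(5, 4), Mul(Rational(-1, 8), v)) (Function('k')(v) = Add(6, Mul(Rational(1, 8), Add(-38, Mul(-1, v)))) = Add(6, Add(Rational(-19, 4), Mul(Rational(-1, 8), v))) = Add(Rational(5, 4), Mul(Rational(-1, 8), v)))
Function('F')(D) = Add(-5, D)
Mul(Add(1739, Function('F')(10)), Add(-3152, Function('k')(-59))) = Mul(Add(1739, Add(-5, 10)), Add(-3152, Add(Rational(5, 4), Mul(Rational(-1, 8), -59)))) = Mul(Add(1739, 5), Add(-3152, Add(Rational(5, 4), Rational(59, 8)))) = Mul(1744, Add(-3152, Rational(69, 8))) = Mul(1744, Rational(-25147, 8)) = -5482046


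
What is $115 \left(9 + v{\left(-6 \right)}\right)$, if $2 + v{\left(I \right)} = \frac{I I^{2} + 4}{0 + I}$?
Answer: $\frac{14605}{3} \approx 4868.3$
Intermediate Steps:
$v{\left(I \right)} = -2 + \frac{4 + I^{3}}{I}$ ($v{\left(I \right)} = -2 + \frac{I I^{2} + 4}{0 + I} = -2 + \frac{I^{3} + 4}{I} = -2 + \frac{4 + I^{3}}{I}$)
$115 \left(9 + v{\left(-6 \right)}\right) = 115 \left(9 + \left(-2 + \left(-6\right)^{2} + \frac{4}{-6}\right)\right) = 115 \left(9 + \left(-2 + 36 + 4 \left(- \frac{1}{6}\right)\right)\right) = 115 \left(9 - - \frac{100}{3}\right) = 115 \left(9 + \frac{100}{3}\right) = 115 \cdot \frac{127}{3} = \frac{14605}{3}$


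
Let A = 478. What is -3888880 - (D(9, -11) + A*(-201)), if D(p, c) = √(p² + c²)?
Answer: -3792802 - √202 ≈ -3.7928e+6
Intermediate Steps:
D(p, c) = √(c² + p²)
-3888880 - (D(9, -11) + A*(-201)) = -3888880 - (√((-11)² + 9²) + 478*(-201)) = -3888880 - (√(121 + 81) - 96078) = -3888880 - (√202 - 96078) = -3888880 - (-96078 + √202) = -3888880 + (96078 - √202) = -3792802 - √202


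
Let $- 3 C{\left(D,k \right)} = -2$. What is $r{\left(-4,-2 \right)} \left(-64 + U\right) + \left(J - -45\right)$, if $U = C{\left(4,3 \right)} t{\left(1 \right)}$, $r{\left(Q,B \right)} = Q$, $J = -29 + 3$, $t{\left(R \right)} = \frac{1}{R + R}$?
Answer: $\frac{821}{3} \approx 273.67$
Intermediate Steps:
$t{\left(R \right)} = \frac{1}{2 R}$
$J = -26$
$C{\left(D,k \right)} = \frac{2}{3}$ ($C{\left(D,k \right)} = \left(- \frac{1}{3}\right) \left(-2\right) = \frac{2}{3}$)
$U = \frac{1}{3}$ ($U = \frac{2 \frac{1}{2 \cdot 1}}{3} = \frac{2 \cdot \frac{1}{2} \cdot 1}{3} = \frac{2}{3} \cdot \frac{1}{2} = \frac{1}{3} \approx 0.33333$)
$r{\left(-4,-2 \right)} \left(-64 + U\right) + \left(J - -45\right) = - 4 \left(-64 + \frac{1}{3}\right) - -19 = \left(-4\right) \left(- \frac{191}{3}\right) + \left(-26 + 45\right) = \frac{764}{3} + 19 = \frac{821}{3}$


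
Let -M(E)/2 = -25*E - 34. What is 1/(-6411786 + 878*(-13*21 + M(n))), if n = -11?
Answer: -1/7074676 ≈ -1.4135e-7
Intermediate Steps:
M(E) = 68 + 50*E (M(E) = -2*(-25*E - 34) = -2*(-34 - 25*E) = 68 + 50*E)
1/(-6411786 + 878*(-13*21 + M(n))) = 1/(-6411786 + 878*(-13*21 + (68 + 50*(-11)))) = 1/(-6411786 + 878*(-273 + (68 - 550))) = 1/(-6411786 + 878*(-273 - 482)) = 1/(-6411786 + 878*(-755)) = 1/(-6411786 - 662890) = 1/(-7074676) = -1/7074676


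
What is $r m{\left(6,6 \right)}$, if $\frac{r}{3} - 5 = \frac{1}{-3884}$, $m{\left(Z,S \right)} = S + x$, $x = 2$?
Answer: $\frac{116514}{971} \approx 119.99$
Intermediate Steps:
$m{\left(Z,S \right)} = 2 + S$ ($m{\left(Z,S \right)} = S + 2 = 2 + S$)
$r = \frac{58257}{3884}$ ($r = 15 + \frac{3}{-3884} = 15 + 3 \left(- \frac{1}{3884}\right) = 15 - \frac{3}{3884} = \frac{58257}{3884} \approx 14.999$)
$r m{\left(6,6 \right)} = \frac{58257 \left(2 + 6\right)}{3884} = \frac{58257}{3884} \cdot 8 = \frac{116514}{971}$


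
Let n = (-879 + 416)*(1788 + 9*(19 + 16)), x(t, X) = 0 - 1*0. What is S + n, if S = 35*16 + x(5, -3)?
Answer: -973129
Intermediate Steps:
x(t, X) = 0 (x(t, X) = 0 + 0 = 0)
S = 560 (S = 35*16 + 0 = 560 + 0 = 560)
n = -973689 (n = -463*(1788 + 9*35) = -463*(1788 + 315) = -463*2103 = -973689)
S + n = 560 - 973689 = -973129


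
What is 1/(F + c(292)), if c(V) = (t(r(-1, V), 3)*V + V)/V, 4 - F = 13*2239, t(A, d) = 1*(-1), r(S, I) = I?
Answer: -1/29103 ≈ -3.4361e-5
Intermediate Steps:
t(A, d) = -1
F = -29103 (F = 4 - 13*2239 = 4 - 1*29107 = 4 - 29107 = -29103)
c(V) = 0 (c(V) = (-V + V)/V = 0/V = 0)
1/(F + c(292)) = 1/(-29103 + 0) = 1/(-29103) = -1/29103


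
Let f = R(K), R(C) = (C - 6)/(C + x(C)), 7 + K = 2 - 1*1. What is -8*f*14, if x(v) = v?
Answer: -112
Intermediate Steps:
K = -6 (K = -7 + (2 - 1*1) = -7 + (2 - 1) = -7 + 1 = -6)
R(C) = (-6 + C)/(2*C) (R(C) = (C - 6)/(C + C) = (-6 + C)/((2*C)) = (-6 + C)*(1/(2*C)) = (-6 + C)/(2*C))
f = 1 (f = (½)*(-6 - 6)/(-6) = (½)*(-⅙)*(-12) = 1)
-8*f*14 = -8*1*14 = -8*14 = -112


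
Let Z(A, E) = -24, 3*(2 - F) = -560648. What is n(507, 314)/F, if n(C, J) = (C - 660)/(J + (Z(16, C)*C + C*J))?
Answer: -459/82609002976 ≈ -5.5563e-9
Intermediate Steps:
F = 560654/3 (F = 2 - 1/3*(-560648) = 2 + 560648/3 = 560654/3 ≈ 1.8688e+5)
n(C, J) = (-660 + C)/(J - 24*C + C*J) (n(C, J) = (C - 660)/(J + (-24*C + C*J)) = (-660 + C)/(J - 24*C + C*J))
n(507, 314)/F = ((-660 + 507)/(314 - 24*507 + 507*314))/(560654/3) = (-153/(314 - 12168 + 159198))*(3/560654) = (-153/147344)*(3/560654) = ((1/147344)*(-153))*(3/560654) = -153/147344*3/560654 = -459/82609002976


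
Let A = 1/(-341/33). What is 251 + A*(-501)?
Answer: 9284/31 ≈ 299.48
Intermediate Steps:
A = -3/31 (A = 1/(-341*1/33) = 1/(-31/3) = -3/31 ≈ -0.096774)
251 + A*(-501) = 251 - 3/31*(-501) = 251 + 1503/31 = 9284/31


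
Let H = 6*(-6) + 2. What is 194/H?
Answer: -97/17 ≈ -5.7059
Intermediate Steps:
H = -34 (H = -36 + 2 = -34)
194/H = 194/(-34) = 194*(-1/34) = -97/17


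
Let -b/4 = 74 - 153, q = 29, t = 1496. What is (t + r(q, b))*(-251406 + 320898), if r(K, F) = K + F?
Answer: 127934772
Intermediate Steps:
b = 316 (b = -4*(74 - 153) = -4*(-79) = 316)
r(K, F) = F + K
(t + r(q, b))*(-251406 + 320898) = (1496 + (316 + 29))*(-251406 + 320898) = (1496 + 345)*69492 = 1841*69492 = 127934772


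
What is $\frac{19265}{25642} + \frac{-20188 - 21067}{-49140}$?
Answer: $\frac{200454281}{126004788} \approx 1.5908$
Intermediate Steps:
$\frac{19265}{25642} + \frac{-20188 - 21067}{-49140} = 19265 \cdot \frac{1}{25642} + \left(-20188 - 21067\right) \left(- \frac{1}{49140}\right) = \frac{19265}{25642} - - \frac{8251}{9828} = \frac{19265}{25642} + \frac{8251}{9828} = \frac{200454281}{126004788}$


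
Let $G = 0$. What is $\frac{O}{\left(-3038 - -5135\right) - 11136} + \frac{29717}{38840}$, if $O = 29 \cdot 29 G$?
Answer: $\frac{29717}{38840} \approx 0.76511$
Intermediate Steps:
$O = 0$ ($O = 29 \cdot 29 \cdot 0 = 841 \cdot 0 = 0$)
$\frac{O}{\left(-3038 - -5135\right) - 11136} + \frac{29717}{38840} = \frac{0}{\left(-3038 - -5135\right) - 11136} + \frac{29717}{38840} = \frac{0}{\left(-3038 + 5135\right) - 11136} + 29717 \cdot \frac{1}{38840} = \frac{0}{2097 - 11136} + \frac{29717}{38840} = \frac{0}{-9039} + \frac{29717}{38840} = 0 \left(- \frac{1}{9039}\right) + \frac{29717}{38840} = 0 + \frac{29717}{38840} = \frac{29717}{38840}$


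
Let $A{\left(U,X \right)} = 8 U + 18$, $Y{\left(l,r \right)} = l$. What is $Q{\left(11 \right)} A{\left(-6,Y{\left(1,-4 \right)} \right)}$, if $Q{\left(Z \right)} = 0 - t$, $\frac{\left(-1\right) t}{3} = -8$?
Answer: $720$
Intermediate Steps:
$t = 24$ ($t = \left(-3\right) \left(-8\right) = 24$)
$A{\left(U,X \right)} = 18 + 8 U$
$Q{\left(Z \right)} = -24$ ($Q{\left(Z \right)} = 0 - 24 = -24$)
$Q{\left(11 \right)} A{\left(-6,Y{\left(1,-4 \right)} \right)} = - 24 \left(18 + 8 \left(-6\right)\right) = - 24 \left(18 - 48\right) = \left(-24\right) \left(-30\right) = 720$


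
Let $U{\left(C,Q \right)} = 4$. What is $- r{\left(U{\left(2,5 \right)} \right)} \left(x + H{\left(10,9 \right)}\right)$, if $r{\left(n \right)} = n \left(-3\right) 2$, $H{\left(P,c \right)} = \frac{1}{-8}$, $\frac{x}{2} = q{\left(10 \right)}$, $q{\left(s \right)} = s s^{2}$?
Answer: $47997$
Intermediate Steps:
$q{\left(s \right)} = s^{3}$
$x = 2000$ ($x = 2 \cdot 10^{3} = 2 \cdot 1000 = 2000$)
$H{\left(P,c \right)} = - \frac{1}{8}$
$r{\left(n \right)} = - 6 n$ ($r{\left(n \right)} = - 3 n 2 = - 6 n$)
$- r{\left(U{\left(2,5 \right)} \right)} \left(x + H{\left(10,9 \right)}\right) = - \left(-6\right) 4 \left(2000 - \frac{1}{8}\right) = - \frac{\left(-24\right) 15999}{8} = \left(-1\right) \left(-47997\right) = 47997$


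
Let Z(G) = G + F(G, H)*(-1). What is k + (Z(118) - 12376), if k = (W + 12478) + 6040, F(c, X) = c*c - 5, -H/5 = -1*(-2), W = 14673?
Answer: 7014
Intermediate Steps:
H = -10 (H = -(-5)*(-2) = -5*2 = -10)
F(c, X) = -5 + c² (F(c, X) = c² - 5 = -5 + c²)
k = 33191 (k = (14673 + 12478) + 6040 = 27151 + 6040 = 33191)
Z(G) = 5 + G - G² (Z(G) = G + (-5 + G²)*(-1) = G + (5 - G²) = 5 + G - G²)
k + (Z(118) - 12376) = 33191 + ((5 + 118 - 1*118²) - 12376) = 33191 + ((5 + 118 - 1*13924) - 12376) = 33191 + ((5 + 118 - 13924) - 12376) = 33191 + (-13801 - 12376) = 33191 - 26177 = 7014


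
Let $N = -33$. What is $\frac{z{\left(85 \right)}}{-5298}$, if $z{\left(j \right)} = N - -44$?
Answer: $- \frac{11}{5298} \approx -0.0020763$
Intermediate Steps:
$z{\left(j \right)} = 11$ ($z{\left(j \right)} = -33 - -44 = -33 + 44 = 11$)
$\frac{z{\left(85 \right)}}{-5298} = \frac{11}{-5298} = 11 \left(- \frac{1}{5298}\right) = - \frac{11}{5298}$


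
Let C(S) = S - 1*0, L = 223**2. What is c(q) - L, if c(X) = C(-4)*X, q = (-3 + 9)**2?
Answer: -49873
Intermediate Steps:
L = 49729
C(S) = S (C(S) = S + 0 = S)
q = 36 (q = 6**2 = 36)
c(X) = -4*X
c(q) - L = -4*36 - 1*49729 = -144 - 49729 = -49873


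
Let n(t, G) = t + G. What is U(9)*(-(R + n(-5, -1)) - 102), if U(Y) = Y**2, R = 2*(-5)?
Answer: -6966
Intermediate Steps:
n(t, G) = G + t
R = -10
U(9)*(-(R + n(-5, -1)) - 102) = 9**2*(-(-10 + (-1 - 5)) - 102) = 81*(-(-10 - 6) - 102) = 81*(-1*(-16) - 102) = 81*(16 - 102) = 81*(-86) = -6966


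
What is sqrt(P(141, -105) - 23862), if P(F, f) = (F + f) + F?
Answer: I*sqrt(23685) ≈ 153.9*I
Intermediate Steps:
P(F, f) = f + 2*F
sqrt(P(141, -105) - 23862) = sqrt((-105 + 2*141) - 23862) = sqrt((-105 + 282) - 23862) = sqrt(177 - 23862) = sqrt(-23685) = I*sqrt(23685)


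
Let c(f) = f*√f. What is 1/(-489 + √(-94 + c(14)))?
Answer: -1/(489 - I*√(94 - 14*√14)) ≈ -0.0020446 - 2.6974e-5*I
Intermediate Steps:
c(f) = f^(3/2)
1/(-489 + √(-94 + c(14))) = 1/(-489 + √(-94 + 14^(3/2))) = 1/(-489 + √(-94 + 14*√14))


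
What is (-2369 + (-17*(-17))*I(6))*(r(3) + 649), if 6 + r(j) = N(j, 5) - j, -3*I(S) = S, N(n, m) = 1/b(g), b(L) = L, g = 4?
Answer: -7547267/4 ≈ -1.8868e+6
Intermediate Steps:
N(n, m) = ¼ (N(n, m) = 1/4 = ¼)
I(S) = -S/3
r(j) = -23/4 - j (r(j) = -6 + (¼ - j) = -23/4 - j)
(-2369 + (-17*(-17))*I(6))*(r(3) + 649) = (-2369 + (-17*(-17))*(-⅓*6))*((-23/4 - 1*3) + 649) = (-2369 + 289*(-2))*((-23/4 - 3) + 649) = (-2369 - 578)*(-35/4 + 649) = -2947*2561/4 = -7547267/4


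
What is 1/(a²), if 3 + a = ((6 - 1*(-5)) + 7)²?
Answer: 1/103041 ≈ 9.7049e-6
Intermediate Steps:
a = 321 (a = -3 + ((6 - 1*(-5)) + 7)² = -3 + ((6 + 5) + 7)² = -3 + (11 + 7)² = -3 + 18² = -3 + 324 = 321)
1/(a²) = 1/(321²) = 1/103041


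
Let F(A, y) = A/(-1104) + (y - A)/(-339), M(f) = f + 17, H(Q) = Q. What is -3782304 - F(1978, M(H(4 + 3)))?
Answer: -3419206407/904 ≈ -3.7823e+6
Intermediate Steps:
M(f) = 17 + f
F(A, y) = -y/339 + 85*A/41584 (F(A, y) = A*(-1/1104) + (y - A)*(-1/339) = -A/1104 + (-y/339 + A/339) = -y/339 + 85*A/41584)
-3782304 - F(1978, M(H(4 + 3))) = -3782304 - (-(17 + (4 + 3))/339 + (85/41584)*1978) = -3782304 - (-(17 + 7)/339 + 3655/904) = -3782304 - (-1/339*24 + 3655/904) = -3782304 - (-8/113 + 3655/904) = -3782304 - 1*3591/904 = -3782304 - 3591/904 = -3419206407/904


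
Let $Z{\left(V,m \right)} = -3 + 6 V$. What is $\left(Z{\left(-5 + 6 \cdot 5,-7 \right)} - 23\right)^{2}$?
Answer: $15376$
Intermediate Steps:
$\left(Z{\left(-5 + 6 \cdot 5,-7 \right)} - 23\right)^{2} = \left(\left(-3 + 6 \left(-5 + 6 \cdot 5\right)\right) - 23\right)^{2} = \left(\left(-3 + 6 \left(-5 + 30\right)\right) - 23\right)^{2} = \left(\left(-3 + 6 \cdot 25\right) - 23\right)^{2} = \left(\left(-3 + 150\right) - 23\right)^{2} = \left(147 - 23\right)^{2} = 124^{2} = 15376$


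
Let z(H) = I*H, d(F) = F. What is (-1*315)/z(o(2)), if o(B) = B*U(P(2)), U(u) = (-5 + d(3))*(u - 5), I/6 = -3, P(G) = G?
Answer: 35/24 ≈ 1.4583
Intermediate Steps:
I = -18 (I = 6*(-3) = -18)
U(u) = 10 - 2*u (U(u) = (-5 + 3)*(u - 5) = -2*(-5 + u) = 10 - 2*u)
o(B) = 6*B (o(B) = B*(10 - 2*2) = B*(10 - 4) = B*6 = 6*B)
z(H) = -18*H
(-1*315)/z(o(2)) = (-1*315)/((-108*2)) = -315/((-18*12)) = -315/(-216) = -315*(-1/216) = 35/24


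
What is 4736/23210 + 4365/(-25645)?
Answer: 2014307/59522045 ≈ 0.033841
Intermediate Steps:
4736/23210 + 4365/(-25645) = 4736*(1/23210) + 4365*(-1/25645) = 2368/11605 - 873/5129 = 2014307/59522045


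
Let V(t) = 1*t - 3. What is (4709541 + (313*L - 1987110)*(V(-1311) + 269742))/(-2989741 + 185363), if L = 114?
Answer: 523813205643/2804378 ≈ 1.8678e+5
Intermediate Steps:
V(t) = -3 + t (V(t) = t - 3 = -3 + t)
(4709541 + (313*L - 1987110)*(V(-1311) + 269742))/(-2989741 + 185363) = (4709541 + (313*114 - 1987110)*((-3 - 1311) + 269742))/(-2989741 + 185363) = (4709541 + (35682 - 1987110)*(-1314 + 269742))/(-2804378) = (4709541 - 1951428*268428)*(-1/2804378) = (4709541 - 523817915184)*(-1/2804378) = -523813205643*(-1/2804378) = 523813205643/2804378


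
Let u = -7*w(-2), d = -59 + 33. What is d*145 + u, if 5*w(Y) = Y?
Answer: -18836/5 ≈ -3767.2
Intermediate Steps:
d = -26
w(Y) = Y/5
u = 14/5 (u = -7*(-2)/5 = -7*(-2/5) = 14/5 ≈ 2.8000)
d*145 + u = -26*145 + 14/5 = -3770 + 14/5 = -18836/5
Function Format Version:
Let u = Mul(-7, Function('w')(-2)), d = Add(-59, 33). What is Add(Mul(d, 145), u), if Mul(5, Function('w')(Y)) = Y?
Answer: Rational(-18836, 5) ≈ -3767.2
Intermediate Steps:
d = -26
Function('w')(Y) = Mul(Rational(1, 5), Y)
u = Rational(14, 5) (u = Mul(-7, Mul(Rational(1, 5), -2)) = Mul(-7, Rational(-2, 5)) = Rational(14, 5) ≈ 2.8000)
Add(Mul(d, 145), u) = Add(Mul(-26, 145), Rational(14, 5)) = Add(-3770, Rational(14, 5)) = Rational(-18836, 5)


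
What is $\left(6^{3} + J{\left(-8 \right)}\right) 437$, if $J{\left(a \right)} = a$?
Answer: $90896$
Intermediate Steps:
$\left(6^{3} + J{\left(-8 \right)}\right) 437 = \left(6^{3} - 8\right) 437 = \left(216 - 8\right) 437 = 208 \cdot 437 = 90896$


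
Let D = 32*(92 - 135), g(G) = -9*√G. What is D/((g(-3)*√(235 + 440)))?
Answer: -1376*I/405 ≈ -3.3975*I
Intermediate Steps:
D = -1376 (D = 32*(-43) = -1376)
D/((g(-3)*√(235 + 440))) = -1376*I*√3/(27*√(235 + 440)) = -1376*I/405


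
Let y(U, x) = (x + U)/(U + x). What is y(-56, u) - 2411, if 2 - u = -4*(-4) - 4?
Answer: -2410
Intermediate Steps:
u = -10 (u = 2 - (-4*(-4) - 4) = 2 - (16 - 4) = 2 - 1*12 = 2 - 12 = -10)
y(U, x) = 1 (y(U, x) = (U + x)/(U + x) = 1)
y(-56, u) - 2411 = 1 - 2411 = -2410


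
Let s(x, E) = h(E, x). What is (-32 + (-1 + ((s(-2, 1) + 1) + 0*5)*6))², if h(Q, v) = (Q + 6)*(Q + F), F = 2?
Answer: 9801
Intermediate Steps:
h(Q, v) = (2 + Q)*(6 + Q) (h(Q, v) = (Q + 6)*(Q + 2) = (6 + Q)*(2 + Q) = (2 + Q)*(6 + Q))
s(x, E) = 12 + E² + 8*E
(-32 + (-1 + ((s(-2, 1) + 1) + 0*5)*6))² = (-32 + (-1 + (((12 + 1² + 8*1) + 1) + 0*5)*6))² = (-32 + (-1 + (((12 + 1 + 8) + 1) + 0)*6))² = (-32 + (-1 + ((21 + 1) + 0)*6))² = (-32 + (-1 + (22 + 0)*6))² = (-32 + (-1 + 22*6))² = (-32 + (-1 + 132))² = (-32 + 131)² = 99² = 9801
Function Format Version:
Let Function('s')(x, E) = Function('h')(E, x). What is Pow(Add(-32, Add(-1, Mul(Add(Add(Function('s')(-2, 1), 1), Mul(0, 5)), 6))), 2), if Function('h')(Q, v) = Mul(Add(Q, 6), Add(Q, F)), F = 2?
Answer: 9801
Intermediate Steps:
Function('h')(Q, v) = Mul(Add(2, Q), Add(6, Q)) (Function('h')(Q, v) = Mul(Add(Q, 6), Add(Q, 2)) = Mul(Add(6, Q), Add(2, Q)) = Mul(Add(2, Q), Add(6, Q)))
Function('s')(x, E) = Add(12, Pow(E, 2), Mul(8, E))
Pow(Add(-32, Add(-1, Mul(Add(Add(Function('s')(-2, 1), 1), Mul(0, 5)), 6))), 2) = Pow(Add(-32, Add(-1, Mul(Add(Add(Add(12, Pow(1, 2), Mul(8, 1)), 1), Mul(0, 5)), 6))), 2) = Pow(Add(-32, Add(-1, Mul(Add(Add(Add(12, 1, 8), 1), 0), 6))), 2) = Pow(Add(-32, Add(-1, Mul(Add(Add(21, 1), 0), 6))), 2) = Pow(Add(-32, Add(-1, Mul(Add(22, 0), 6))), 2) = Pow(Add(-32, Add(-1, Mul(22, 6))), 2) = Pow(Add(-32, Add(-1, 132)), 2) = Pow(Add(-32, 131), 2) = Pow(99, 2) = 9801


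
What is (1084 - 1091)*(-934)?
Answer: 6538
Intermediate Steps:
(1084 - 1091)*(-934) = -7*(-934) = 6538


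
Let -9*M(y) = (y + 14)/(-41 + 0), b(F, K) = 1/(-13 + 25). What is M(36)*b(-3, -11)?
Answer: 25/2214 ≈ 0.011292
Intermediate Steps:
b(F, K) = 1/12
M(y) = 14/369 + y/369 (M(y) = -(y + 14)/(9*(-41 + 0)) = -(14 + y)/(9*(-41)) = -(14 + y)*(-1)/(9*41) = -(-14/41 - y/41)/9 = 14/369 + y/369)
M(36)*b(-3, -11) = (14/369 + (1/369)*36)*(1/12) = (14/369 + 4/41)*(1/12) = (50/369)*(1/12) = 25/2214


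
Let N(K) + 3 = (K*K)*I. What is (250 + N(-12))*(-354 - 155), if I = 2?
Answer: -272315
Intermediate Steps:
N(K) = -3 + 2*K² (N(K) = -3 + (K*K)*2 = -3 + K²*2 = -3 + 2*K²)
(250 + N(-12))*(-354 - 155) = (250 + (-3 + 2*(-12)²))*(-354 - 155) = (250 + (-3 + 2*144))*(-509) = (250 + (-3 + 288))*(-509) = (250 + 285)*(-509) = 535*(-509) = -272315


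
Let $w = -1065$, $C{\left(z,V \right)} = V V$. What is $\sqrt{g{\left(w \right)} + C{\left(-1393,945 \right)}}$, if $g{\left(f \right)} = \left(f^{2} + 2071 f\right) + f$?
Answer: $i \sqrt{179430} \approx 423.59 i$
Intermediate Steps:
$C{\left(z,V \right)} = V^{2}$
$g{\left(f \right)} = f^{2} + 2072 f$
$\sqrt{g{\left(w \right)} + C{\left(-1393,945 \right)}} = \sqrt{- 1065 \left(2072 - 1065\right) + 945^{2}} = \sqrt{\left(-1065\right) 1007 + 893025} = \sqrt{-1072455 + 893025} = \sqrt{-179430} = i \sqrt{179430}$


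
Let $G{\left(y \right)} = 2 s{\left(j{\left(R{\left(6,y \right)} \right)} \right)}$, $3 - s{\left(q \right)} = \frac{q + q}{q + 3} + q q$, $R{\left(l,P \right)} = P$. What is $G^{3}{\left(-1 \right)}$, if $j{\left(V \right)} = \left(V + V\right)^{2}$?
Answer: $- \frac{7762392}{343} \approx -22631.0$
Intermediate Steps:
$j{\left(V \right)} = 4 V^{2}$ ($j{\left(V \right)} = \left(2 V\right)^{2} = 4 V^{2}$)
$s{\left(q \right)} = 3 - q^{2} - \frac{2 q}{3 + q}$ ($s{\left(q \right)} = 3 - \left(\frac{q + q}{q + 3} + q q\right) = 3 - \left(\frac{2 q}{3 + q} + q^{2}\right) = 3 - \left(q^{2} + \frac{2 q}{3 + q}\right) = 3 - q^{2} - \frac{2 q}{3 + q}$)
$G{\left(y \right)} = \frac{2 \left(9 - 64 y^{6} - 48 y^{4} + 4 y^{2}\right)}{3 + 4 y^{2}}$ ($G{\left(y \right)} = 2 \frac{9 + 4 y^{2} - \left(4 y^{2}\right)^{3} - 3 \left(4 y^{2}\right)^{2}}{3 + 4 y^{2}} = 2 \frac{9 + 4 y^{2} - 64 y^{6} - 3 \cdot 16 y^{4}}{3 + 4 y^{2}} = 2 \frac{9 + 4 y^{2} - 64 y^{6} - 48 y^{4}}{3 + 4 y^{2}} = 2 \frac{9 - 64 y^{6} - 48 y^{4} + 4 y^{2}}{3 + 4 y^{2}} = \frac{2 \left(9 - 64 y^{6} - 48 y^{4} + 4 y^{2}\right)}{3 + 4 y^{2}}$)
$G^{3}{\left(-1 \right)} = \left(\frac{2 \left(9 - 64 \left(-1\right)^{6} - 48 \left(-1\right)^{4} + 4 \left(-1\right)^{2}\right)}{3 + 4 \left(-1\right)^{2}}\right)^{3} = \left(\frac{2 \left(9 - 64 - 48 + 4 \cdot 1\right)}{3 + 4 \cdot 1}\right)^{3} = \left(\frac{2 \left(9 - 64 - 48 + 4\right)}{3 + 4}\right)^{3} = \left(2 \cdot \frac{1}{7} \left(-99\right)\right)^{3} = \left(- \frac{198}{7}\right)^{3} = - \frac{7762392}{343}$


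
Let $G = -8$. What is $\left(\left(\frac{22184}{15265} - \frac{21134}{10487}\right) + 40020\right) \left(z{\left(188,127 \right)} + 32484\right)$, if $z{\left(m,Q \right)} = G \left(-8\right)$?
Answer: $\frac{208517912959316504}{160084055} \approx 1.3026 \cdot 10^{9}$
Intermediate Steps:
$z{\left(m,Q \right)} = 64$ ($z{\left(m,Q \right)} = \left(-8\right) \left(-8\right) = 64$)
$\left(\left(\frac{22184}{15265} - \frac{21134}{10487}\right) + 40020\right) \left(z{\left(188,127 \right)} + 32484\right) = \left(\left(\frac{22184}{15265} - \frac{21134}{10487}\right) + 40020\right) \left(64 + 32484\right) = \left(\left(22184 \cdot \frac{1}{15265} - \frac{21134}{10487}\right) + 40020\right) 32548 = \left(\left(\frac{22184}{15265} - \frac{21134}{10487}\right) + 40020\right) 32548 = \left(- \frac{89966902}{160084055} + 40020\right) 32548 = \frac{6406473914198}{160084055} \cdot 32548 = \frac{208517912959316504}{160084055}$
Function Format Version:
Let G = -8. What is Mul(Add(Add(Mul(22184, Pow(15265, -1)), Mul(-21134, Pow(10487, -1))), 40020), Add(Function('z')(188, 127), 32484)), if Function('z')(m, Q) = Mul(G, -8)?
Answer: Rational(208517912959316504, 160084055) ≈ 1.3026e+9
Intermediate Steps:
Function('z')(m, Q) = 64 (Function('z')(m, Q) = Mul(-8, -8) = 64)
Mul(Add(Add(Mul(22184, Pow(15265, -1)), Mul(-21134, Pow(10487, -1))), 40020), Add(Function('z')(188, 127), 32484)) = Mul(Add(Add(Mul(22184, Pow(15265, -1)), Mul(-21134, Pow(10487, -1))), 40020), Add(64, 32484)) = Mul(Add(Add(Mul(22184, Rational(1, 15265)), Mul(-21134, Rational(1, 10487))), 40020), 32548) = Mul(Add(Add(Rational(22184, 15265), Rational(-21134, 10487)), 40020), 32548) = Mul(Add(Rational(-89966902, 160084055), 40020), 32548) = Mul(Rational(6406473914198, 160084055), 32548) = Rational(208517912959316504, 160084055)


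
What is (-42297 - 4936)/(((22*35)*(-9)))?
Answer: 47233/6930 ≈ 6.8157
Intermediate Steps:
(-42297 - 4936)/(((22*35)*(-9))) = -47233/(770*(-9)) = -47233/(-6930) = -47233*(-1/6930) = 47233/6930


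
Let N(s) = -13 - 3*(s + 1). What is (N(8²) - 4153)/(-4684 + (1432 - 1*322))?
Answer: 4361/3574 ≈ 1.2202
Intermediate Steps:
N(s) = -16 - 3*s (N(s) = -13 - 3*(1 + s) = -13 + (-3 - 3*s) = -16 - 3*s)
(N(8²) - 4153)/(-4684 + (1432 - 1*322)) = ((-16 - 3*8²) - 4153)/(-4684 + (1432 - 1*322)) = ((-16 - 3*64) - 4153)/(-4684 + (1432 - 322)) = ((-16 - 192) - 4153)/(-4684 + 1110) = (-208 - 4153)/(-3574) = -4361*(-1/3574) = 4361/3574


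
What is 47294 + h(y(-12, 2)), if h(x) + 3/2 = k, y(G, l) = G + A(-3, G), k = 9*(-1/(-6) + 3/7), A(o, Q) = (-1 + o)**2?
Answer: 331085/7 ≈ 47298.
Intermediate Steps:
k = 75/14 (k = 9*(-1*(-1/6) + 3*(1/7)) = 9*(1/6 + 3/7) = 9*(25/42) = 75/14 ≈ 5.3571)
y(G, l) = 16 + G (y(G, l) = G + (-1 - 3)**2 = G + (-4)**2 = G + 16 = 16 + G)
h(x) = 27/7 (h(x) = -3/2 + 75/14 = 27/7)
47294 + h(y(-12, 2)) = 47294 + 27/7 = 331085/7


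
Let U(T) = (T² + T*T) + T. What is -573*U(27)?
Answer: -850905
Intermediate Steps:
U(T) = T + 2*T² (U(T) = (T² + T²) + T = 2*T² + T = T + 2*T²)
-573*U(27) = -15471*(1 + 2*27) = -15471*(1 + 54) = -15471*55 = -573*1485 = -850905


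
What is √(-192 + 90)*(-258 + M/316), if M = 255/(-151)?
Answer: -12310983*I*√102/47716 ≈ -2605.7*I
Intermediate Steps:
M = -255/151 (M = 255*(-1/151) = -255/151 ≈ -1.6887)
√(-192 + 90)*(-258 + M/316) = √(-192 + 90)*(-258 - 255/151/316) = √(-102)*(-258 - 255/151*1/316) = (I*√102)*(-258 - 255/47716) = (I*√102)*(-12310983/47716) = -12310983*I*√102/47716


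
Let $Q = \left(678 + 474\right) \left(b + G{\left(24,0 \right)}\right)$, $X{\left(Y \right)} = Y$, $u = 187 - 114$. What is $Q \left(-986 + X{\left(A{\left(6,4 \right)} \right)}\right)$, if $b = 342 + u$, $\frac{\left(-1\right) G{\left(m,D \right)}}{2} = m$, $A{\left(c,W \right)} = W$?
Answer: $-415173888$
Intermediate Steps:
$G{\left(m,D \right)} = - 2 m$
$u = 73$ ($u = 187 - 114 = 73$)
$b = 415$ ($b = 342 + 73 = 415$)
$Q = 422784$ ($Q = \left(678 + 474\right) \left(415 - 48\right) = 1152 \left(415 - 48\right) = 1152 \cdot 367 = 422784$)
$Q \left(-986 + X{\left(A{\left(6,4 \right)} \right)}\right) = 422784 \left(-986 + 4\right) = 422784 \left(-982\right) = -415173888$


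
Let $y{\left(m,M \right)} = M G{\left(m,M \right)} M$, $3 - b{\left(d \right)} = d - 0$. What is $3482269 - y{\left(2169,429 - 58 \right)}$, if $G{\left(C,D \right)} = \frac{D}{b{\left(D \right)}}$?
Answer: $\frac{1332539803}{368} \approx 3.621 \cdot 10^{6}$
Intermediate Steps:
$b{\left(d \right)} = 3 - d$ ($b{\left(d \right)} = 3 - \left(d - 0\right) = 3 - \left(d + 0\right) = 3 - d$)
$G{\left(C,D \right)} = \frac{D}{3 - D}$
$y{\left(m,M \right)} = - \frac{M^{3}}{-3 + M}$ ($y{\left(m,M \right)} = M \left(- \frac{M}{-3 + M}\right) M = - \frac{M^{2}}{-3 + M} M = - \frac{M^{3}}{-3 + M}$)
$3482269 - y{\left(2169,429 - 58 \right)} = 3482269 - - \frac{\left(429 - 58\right)^{3}}{-3 + \left(429 - 58\right)} = 3482269 - - \frac{371^{3}}{-3 + 371} = 3482269 - \left(-1\right) 51064811 \cdot \frac{1}{368} = 3482269 - - \frac{51064811}{368} = 3482269 + \frac{51064811}{368} = \frac{1332539803}{368}$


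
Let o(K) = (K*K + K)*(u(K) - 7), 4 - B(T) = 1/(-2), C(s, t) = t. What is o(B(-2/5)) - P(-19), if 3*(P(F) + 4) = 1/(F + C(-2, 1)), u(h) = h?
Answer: -12497/216 ≈ -57.857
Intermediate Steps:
P(F) = -4 + 1/(3*(1 + F)) (P(F) = -4 + 1/(3*(F + 1)) = -4 + 1/(3*(1 + F)))
B(T) = 9/2 (B(T) = 4 - 1/(-2) = 4 - 1*(-½) = 4 + ½ = 9/2)
o(K) = (-7 + K)*(K + K²) (o(K) = (K*K + K)*(K - 7) = (K² + K)*(-7 + K) = (K + K²)*(-7 + K) = (-7 + K)*(K + K²))
o(B(-2/5)) - P(-19) = 9*(-7 + (9/2)² - 6*9/2)/2 - (-11 - 12*(-19))/(3*(1 - 19)) = 9*(-7 + 81/4 - 27)/2 - (-11 + 228)/(3*(-18)) = (9/2)*(-55/4) - (-1)*217/(3*18) = -495/8 - 1*(-217/54) = -495/8 + 217/54 = -12497/216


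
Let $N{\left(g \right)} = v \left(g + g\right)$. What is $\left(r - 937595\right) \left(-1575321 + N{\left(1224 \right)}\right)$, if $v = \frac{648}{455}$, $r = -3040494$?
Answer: $\frac{2845068590920839}{455} \approx 6.2529 \cdot 10^{12}$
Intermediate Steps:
$v = \frac{648}{455}$ ($v = 648 \cdot \frac{1}{455} = \frac{648}{455} \approx 1.4242$)
$N{\left(g \right)} = \frac{1296 g}{455}$ ($N{\left(g \right)} = \frac{648 \left(g + g\right)}{455} = \frac{648 \cdot 2 g}{455} = \frac{1296 g}{455}$)
$\left(r - 937595\right) \left(-1575321 + N{\left(1224 \right)}\right) = \left(-3040494 - 937595\right) \left(-1575321 + \frac{1296}{455} \cdot 1224\right) = - 3978089 \left(-1575321 + \frac{1586304}{455}\right) = \left(-3978089\right) \left(- \frac{715184751}{455}\right) = \frac{2845068590920839}{455}$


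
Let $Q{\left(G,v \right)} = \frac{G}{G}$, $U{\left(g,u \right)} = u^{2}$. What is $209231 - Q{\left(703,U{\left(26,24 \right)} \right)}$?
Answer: $209230$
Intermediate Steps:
$Q{\left(G,v \right)} = 1$
$209231 - Q{\left(703,U{\left(26,24 \right)} \right)} = 209231 - 1 = 209230$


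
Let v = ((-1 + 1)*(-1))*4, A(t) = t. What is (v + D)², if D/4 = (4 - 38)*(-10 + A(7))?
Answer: 166464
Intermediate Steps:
v = 0 (v = (0*(-1))*4 = 0*4 = 0)
D = 408 (D = 4*((4 - 38)*(-10 + 7)) = 4*(-34*(-3)) = 4*102 = 408)
(v + D)² = (0 + 408)² = 408² = 166464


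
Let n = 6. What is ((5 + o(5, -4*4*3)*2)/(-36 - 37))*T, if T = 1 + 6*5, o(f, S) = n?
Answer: -527/73 ≈ -7.2192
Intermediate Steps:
o(f, S) = 6
T = 31 (T = 1 + 30 = 31)
((5 + o(5, -4*4*3)*2)/(-36 - 37))*T = ((5 + 6*2)/(-36 - 37))*31 = ((5 + 12)/(-73))*31 = -1/73*17*31 = -17/73*31 = -527/73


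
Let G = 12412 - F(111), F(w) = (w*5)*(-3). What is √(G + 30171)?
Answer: 2*√11062 ≈ 210.35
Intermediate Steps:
F(w) = -15*w (F(w) = (5*w)*(-3) = -15*w)
G = 14077 (G = 12412 - (-15)*111 = 12412 - 1*(-1665) = 12412 + 1665 = 14077)
√(G + 30171) = √(14077 + 30171) = √44248 = 2*√11062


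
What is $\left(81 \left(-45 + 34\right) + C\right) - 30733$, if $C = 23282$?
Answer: $-8342$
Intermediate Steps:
$\left(81 \left(-45 + 34\right) + C\right) - 30733 = \left(81 \left(-45 + 34\right) + 23282\right) - 30733 = \left(81 \left(-11\right) + 23282\right) - 30733 = \left(-891 + 23282\right) - 30733 = 22391 - 30733 = -8342$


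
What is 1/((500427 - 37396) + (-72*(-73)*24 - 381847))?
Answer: 1/207328 ≈ 4.8233e-6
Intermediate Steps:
1/((500427 - 37396) + (-72*(-73)*24 - 381847)) = 1/(463031 + (5256*24 - 381847)) = 1/(463031 + (126144 - 381847)) = 1/(463031 - 255703) = 1/207328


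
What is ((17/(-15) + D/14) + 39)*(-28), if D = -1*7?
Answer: -15694/15 ≈ -1046.3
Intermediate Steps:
D = -7
((17/(-15) + D/14) + 39)*(-28) = ((17/(-15) - 7/14) + 39)*(-28) = ((17*(-1/15) - 7*1/14) + 39)*(-28) = ((-17/15 - ½) + 39)*(-28) = (-49/30 + 39)*(-28) = (1121/30)*(-28) = -15694/15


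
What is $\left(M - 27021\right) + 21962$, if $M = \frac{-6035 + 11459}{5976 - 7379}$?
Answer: $- \frac{7103201}{1403} \approx -5062.9$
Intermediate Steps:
$M = - \frac{5424}{1403}$ ($M = \frac{5424}{-1403} = 5424 \left(- \frac{1}{1403}\right) = - \frac{5424}{1403} \approx -3.866$)
$\left(M - 27021\right) + 21962 = \left(- \frac{5424}{1403} - 27021\right) + 21962 = - \frac{37915887}{1403} + 21962 = - \frac{7103201}{1403}$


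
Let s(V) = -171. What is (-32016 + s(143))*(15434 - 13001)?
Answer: -78310971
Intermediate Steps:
(-32016 + s(143))*(15434 - 13001) = (-32016 - 171)*(15434 - 13001) = -32187*2433 = -78310971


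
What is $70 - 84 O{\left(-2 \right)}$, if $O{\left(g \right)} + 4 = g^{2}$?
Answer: $70$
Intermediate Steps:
$O{\left(g \right)} = -4 + g^{2}$
$70 - 84 O{\left(-2 \right)} = 70 - 84 \left(-4 + \left(-2\right)^{2}\right) = 70 - 84 \left(-4 + 4\right) = 70 - 0 = 70 + 0 = 70$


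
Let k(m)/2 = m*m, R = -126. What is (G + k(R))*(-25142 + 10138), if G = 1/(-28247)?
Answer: -13457068739972/28247 ≈ -4.7641e+8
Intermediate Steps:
G = -1/28247 ≈ -3.5402e-5
k(m) = 2*m² (k(m) = 2*(m*m) = 2*m²)
(G + k(R))*(-25142 + 10138) = (-1/28247 + 2*(-126)²)*(-25142 + 10138) = (-1/28247 + 2*15876)*(-15004) = (-1/28247 + 31752)*(-15004) = (896898743/28247)*(-15004) = -13457068739972/28247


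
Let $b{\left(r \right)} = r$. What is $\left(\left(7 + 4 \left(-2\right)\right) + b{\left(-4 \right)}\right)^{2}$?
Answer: $25$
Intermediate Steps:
$\left(\left(7 + 4 \left(-2\right)\right) + b{\left(-4 \right)}\right)^{2} = \left(\left(7 + 4 \left(-2\right)\right) - 4\right)^{2} = \left(\left(7 - 8\right) - 4\right)^{2} = \left(-1 - 4\right)^{2} = \left(-5\right)^{2} = 25$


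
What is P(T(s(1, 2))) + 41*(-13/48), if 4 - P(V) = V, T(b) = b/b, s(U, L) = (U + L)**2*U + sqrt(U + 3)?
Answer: -389/48 ≈ -8.1042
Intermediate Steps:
s(U, L) = sqrt(3 + U) + U*(L + U)**2 (s(U, L) = (L + U)**2*U + sqrt(3 + U) = U*(L + U)**2 + sqrt(3 + U) = sqrt(3 + U) + U*(L + U)**2)
T(b) = 1
P(V) = 4 - V
P(T(s(1, 2))) + 41*(-13/48) = (4 - 1*1) + 41*(-13/48) = (4 - 1) + 41*(-13*1/48) = 3 + 41*(-13/48) = 3 - 533/48 = -389/48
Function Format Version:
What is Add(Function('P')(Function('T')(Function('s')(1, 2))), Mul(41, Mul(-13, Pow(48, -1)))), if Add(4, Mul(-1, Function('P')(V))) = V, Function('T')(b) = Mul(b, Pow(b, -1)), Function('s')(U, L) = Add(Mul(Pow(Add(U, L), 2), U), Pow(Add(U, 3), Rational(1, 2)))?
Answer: Rational(-389, 48) ≈ -8.1042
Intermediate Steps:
Function('s')(U, L) = Add(Pow(Add(3, U), Rational(1, 2)), Mul(U, Pow(Add(L, U), 2))) (Function('s')(U, L) = Add(Mul(Pow(Add(L, U), 2), U), Pow(Add(3, U), Rational(1, 2))) = Add(Mul(U, Pow(Add(L, U), 2)), Pow(Add(3, U), Rational(1, 2))) = Add(Pow(Add(3, U), Rational(1, 2)), Mul(U, Pow(Add(L, U), 2))))
Function('T')(b) = 1
Function('P')(V) = Add(4, Mul(-1, V))
Add(Function('P')(Function('T')(Function('s')(1, 2))), Mul(41, Mul(-13, Pow(48, -1)))) = Add(Add(4, Mul(-1, 1)), Mul(41, Mul(-13, Pow(48, -1)))) = Add(Add(4, -1), Mul(41, Mul(-13, Rational(1, 48)))) = Add(3, Mul(41, Rational(-13, 48))) = Add(3, Rational(-533, 48)) = Rational(-389, 48)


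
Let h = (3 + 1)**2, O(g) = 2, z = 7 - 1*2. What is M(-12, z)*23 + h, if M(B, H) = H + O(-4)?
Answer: 177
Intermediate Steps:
z = 5 (z = 7 - 2 = 5)
M(B, H) = 2 + H (M(B, H) = H + 2 = 2 + H)
h = 16 (h = 4**2 = 16)
M(-12, z)*23 + h = (2 + 5)*23 + 16 = 7*23 + 16 = 161 + 16 = 177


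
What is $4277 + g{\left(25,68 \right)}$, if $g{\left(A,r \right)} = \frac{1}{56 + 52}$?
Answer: $\frac{461917}{108} \approx 4277.0$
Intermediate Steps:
$g{\left(A,r \right)} = \frac{1}{108}$
$4277 + g{\left(25,68 \right)} = 4277 + \frac{1}{108} = \frac{461917}{108}$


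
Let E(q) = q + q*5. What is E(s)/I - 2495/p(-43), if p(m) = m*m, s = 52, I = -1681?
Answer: -4770983/3108169 ≈ -1.5350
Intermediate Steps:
p(m) = m**2
E(q) = 6*q (E(q) = q + 5*q = 6*q)
E(s)/I - 2495/p(-43) = (6*52)/(-1681) - 2495/((-43)**2) = 312*(-1/1681) - 2495/1849 = -312/1681 - 2495*1/1849 = -312/1681 - 2495/1849 = -4770983/3108169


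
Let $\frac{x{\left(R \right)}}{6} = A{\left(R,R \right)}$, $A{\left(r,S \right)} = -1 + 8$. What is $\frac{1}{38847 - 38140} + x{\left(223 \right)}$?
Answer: $\frac{29695}{707} \approx 42.001$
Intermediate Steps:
$A{\left(r,S \right)} = 7$
$x{\left(R \right)} = 42$ ($x{\left(R \right)} = 6 \cdot 7 = 42$)
$\frac{1}{38847 - 38140} + x{\left(223 \right)} = \frac{1}{38847 - 38140} + 42 = \frac{1}{707} + 42 = \frac{29695}{707}$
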